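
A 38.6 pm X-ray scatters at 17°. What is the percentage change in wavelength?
0.2747%

Calculate the Compton shift:
Δλ = λ_C(1 - cos(17°))
Δλ = 2.4263 × (1 - cos(17°))
Δλ = 2.4263 × 0.0437
Δλ = 0.1060 pm

Percentage change:
(Δλ/λ₀) × 100 = (0.1060/38.6) × 100
= 0.2747%

(Intermediate values are shown rounded; full precision is carried through to the final answer.)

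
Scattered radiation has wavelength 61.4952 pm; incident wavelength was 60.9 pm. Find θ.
41.00°

First find the wavelength shift:
Δλ = λ' - λ = 61.4952 - 60.9 = 0.5952 pm

Using Δλ = λ_C(1 - cos θ), with λ_C = h/(m_e·c) ≈ 2.42631024 pm:
cos θ = 1 - Δλ/λ_C
cos θ = 1 - 0.5952/2.42631024
cos θ = 0.754689

θ = arccos(0.754689)
θ = 41.00°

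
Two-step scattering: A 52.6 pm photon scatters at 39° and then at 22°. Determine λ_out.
53.3174 pm

Apply Compton shift twice:

First scattering at θ₁ = 39°:
Δλ₁ = λ_C(1 - cos(39°))
Δλ₁ = 2.4263 × 0.2229
Δλ₁ = 0.5407 pm

After first scattering:
λ₁ = 52.6 + 0.5407 = 53.1407 pm

Second scattering at θ₂ = 22°:
Δλ₂ = λ_C(1 - cos(22°))
Δλ₂ = 2.4263 × 0.0728
Δλ₂ = 0.1767 pm

Final wavelength:
λ₂ = 53.1407 + 0.1767 = 53.3174 pm

Total shift: Δλ_total = 0.5407 + 0.1767 = 0.7174 pm

(Intermediate values are shown rounded; full precision is carried through to the final answer.)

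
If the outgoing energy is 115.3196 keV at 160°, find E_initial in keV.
205.1001 keV

Convert final energy to wavelength (hc ≈ 1239.842 keV·pm):
λ' = hc/E' = 1239.842 / 115.3196 = 10.7514 pm

Calculate the Compton shift:
Δλ = λ_C(1 - cos(160°))
Δλ = 2.4263 × (1 - cos(160°))
Δλ = 4.7063 pm

Initial wavelength:
λ = λ' - Δλ = 10.7514 - 4.7063 = 6.0451 pm

Initial energy:
E = hc/λ = 1239.842 / 6.0451 = 205.1001 keV

(Intermediate values are shown rounded; full precision is carried through to the final answer.)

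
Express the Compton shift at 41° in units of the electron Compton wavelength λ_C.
0.2453 λ_C

The Compton shift formula is:
Δλ = λ_C(1 - cos θ)

Dividing both sides by λ_C:
Δλ/λ_C = 1 - cos θ

For θ = 41°:
Δλ/λ_C = 1 - cos(41°)
Δλ/λ_C = 1 - 0.7547
Δλ/λ_C = 0.2453

This means the shift is 0.2453 × λ_C = 0.5952 pm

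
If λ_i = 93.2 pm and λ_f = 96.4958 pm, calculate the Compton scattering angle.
111.00°

First find the wavelength shift:
Δλ = λ' - λ = 96.4958 - 93.2 = 3.2958 pm

Using Δλ = λ_C(1 - cos θ), with λ_C = h/(m_e·c) ≈ 2.42631024 pm:
cos θ = 1 - Δλ/λ_C
cos θ = 1 - 3.2958/2.42631024
cos θ = -0.358359

θ = arccos(-0.358359)
θ = 111.00°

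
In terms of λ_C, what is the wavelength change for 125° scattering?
1.5736 λ_C

The Compton shift formula is:
Δλ = λ_C(1 - cos θ)

Dividing both sides by λ_C:
Δλ/λ_C = 1 - cos θ

For θ = 125°:
Δλ/λ_C = 1 - cos(125°)
Δλ/λ_C = 1 - -0.5736
Δλ/λ_C = 1.5736

This means the shift is 1.5736 × λ_C = 3.8180 pm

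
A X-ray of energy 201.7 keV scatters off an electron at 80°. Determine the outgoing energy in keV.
152.0915 keV

First convert energy to wavelength:
λ = hc/E, with hc ≈ 1239.842 keV·pm (i.e. 1239.842 eV·nm)

For E = 201.7 keV = 201700 eV:
λ = 1239.842 keV·pm / 201.7 keV
λ = 6.1470 pm

Calculate the Compton shift:
Δλ = λ_C(1 - cos(80°)) = 2.4263 × 0.8264
Δλ = 2.0050 pm

Final wavelength:
λ' = 6.1470 + 2.0050 = 8.1519 pm

Final energy:
E' = hc/λ' = 1239.842 / 8.1519 = 152.0915 keV

(Intermediate values are shown rounded; full precision is carried through to the final answer.)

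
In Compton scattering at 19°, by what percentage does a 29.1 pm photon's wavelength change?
0.4543%

Calculate the Compton shift:
Δλ = λ_C(1 - cos(19°))
Δλ = 2.4263 × (1 - cos(19°))
Δλ = 2.4263 × 0.0545
Δλ = 0.1322 pm

Percentage change:
(Δλ/λ₀) × 100 = (0.1322/29.1) × 100
= 0.4543%

(Intermediate values are shown rounded; full precision is carried through to the final answer.)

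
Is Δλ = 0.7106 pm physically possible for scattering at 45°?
Yes, consistent

Calculate the expected shift for θ = 45°:

Δλ_expected = λ_C(1 - cos(45°))
Δλ_expected = 2.4263 × (1 - cos(45°))
Δλ_expected = 2.4263 × 0.2929
Δλ_expected = 0.7106 pm

Given shift: 0.7106 pm
Expected shift: 0.7106 pm
Difference: 0.0000 pm

The values match. This is consistent with Compton scattering at the stated angle.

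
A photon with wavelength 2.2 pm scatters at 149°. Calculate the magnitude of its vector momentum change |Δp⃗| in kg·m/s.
3.8922e-22 kg·m/s

Photon momentum magnitude is p = h/λ.

Initial momentum:
p₀ = h/λ = 6.6261e-34/2.2000e-12 = 3.0119e-22 kg·m/s

After scattering:
λ' = λ + Δλ = 2.2 + 4.5061 = 6.7061 pm
p' = h/λ' = 6.6261e-34/6.7061e-12 = 9.8807e-23 kg·m/s

Momentum is a vector; the scattered photon's direction makes angle θ = 149° with the incident direction. The magnitude of the vector change Δp⃗ = p⃗₀ − p⃗' is found from the law of cosines:
|Δp⃗|² = p₀² + p'² − 2p₀p'cos θ
|Δp⃗|² = (3.0119e-22)² + (9.8807e-23)² − 2·3.0119e-22·9.8807e-23·cos(149°)
|Δp⃗| = 3.8922e-22 kg·m/s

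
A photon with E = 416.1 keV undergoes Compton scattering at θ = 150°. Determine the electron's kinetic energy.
250.9469 keV

By energy conservation: K_e = E_initial - E_final

First find the scattered photon energy:
Initial wavelength: λ = hc/E = 2.9797 pm
Compton shift: Δλ = λ_C(1 - cos(150°)) = 4.5276 pm
Final wavelength: λ' = 2.9797 + 4.5276 = 7.5072 pm
Final photon energy: E' = hc/λ' = 165.1531 keV

Electron kinetic energy:
K_e = E - E' = 416.1000 - 165.1531 = 250.9469 keV

(Intermediate values are shown rounded; full precision is carried through to the final answer.)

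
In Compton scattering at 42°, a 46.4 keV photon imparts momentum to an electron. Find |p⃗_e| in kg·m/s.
1.7579e-23 kg·m/s

The electron is initially at rest, so by conservation of momentum:
p⃗_e = p⃗₀ − p⃗'  (incident photon momentum minus scattered photon momentum)

Photon momentum magnitudes (p = h/λ = E/c):
λ₀ = hc/E₀ = 26.7207 pm → p₀ = h/λ₀ = 2.4797e-23 kg·m/s
Δλ = λ_C(1 − cos 42°) = 0.6232 pm
λ' = 27.3439 pm → p' = h/λ' = 2.4232e-23 kg·m/s

The scattered photon makes angle θ = 42° with the incident direction, so by the law of cosines:
|p⃗_e|² = p₀² + p'² − 2p₀p'cos θ
|p⃗_e|² = (2.4797e-23)² + (2.4232e-23)² − 2·2.4797e-23·2.4232e-23·cos(42°)
|p⃗_e| = 1.7579e-23 kg·m/s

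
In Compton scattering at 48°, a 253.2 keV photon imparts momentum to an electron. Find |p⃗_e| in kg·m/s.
1.0380e-22 kg·m/s

The electron is initially at rest, so by conservation of momentum:
p⃗_e = p⃗₀ − p⃗'  (incident photon momentum minus scattered photon momentum)

Photon momentum magnitudes (p = h/λ = E/c):
λ₀ = hc/E₀ = 4.8967 pm → p₀ = h/λ₀ = 1.3532e-22 kg·m/s
Δλ = λ_C(1 − cos 48°) = 0.8028 pm
λ' = 5.6995 pm → p' = h/λ' = 1.1626e-22 kg·m/s

The scattered photon makes angle θ = 48° with the incident direction, so by the law of cosines:
|p⃗_e|² = p₀² + p'² − 2p₀p'cos θ
|p⃗_e|² = (1.3532e-22)² + (1.1626e-22)² − 2·1.3532e-22·1.1626e-22·cos(48°)
|p⃗_e| = 1.0380e-22 kg·m/s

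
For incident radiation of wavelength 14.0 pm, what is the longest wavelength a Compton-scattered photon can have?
18.8526 pm (at θ = 180°)

The Compton shift is Δλ = λ_C(1 − cos θ).

Since cos θ ranges from −1 to 1, the factor (1 − cos θ) ranges from 0 to 2; the maximum shift occurs at θ = 180° (backscattering):
Δλ_max = 2λ_C = 2 × 2.4263 pm = 4.8526 pm

Maximum scattered wavelength:
λ'_max = λ₀ + Δλ_max = 14.0 + 4.8526 = 18.8526 pm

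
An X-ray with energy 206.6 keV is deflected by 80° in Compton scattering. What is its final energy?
154.8611 keV

First convert energy to wavelength:
λ = hc/E, with hc ≈ 1239.842 keV·pm (i.e. 1239.842 eV·nm)

For E = 206.6 keV = 206600 eV:
λ = 1239.842 keV·pm / 206.6 keV
λ = 6.0012 pm

Calculate the Compton shift:
Δλ = λ_C(1 - cos(80°)) = 2.4263 × 0.8264
Δλ = 2.0050 pm

Final wavelength:
λ' = 6.0012 + 2.0050 = 8.0062 pm

Final energy:
E' = hc/λ' = 1239.842 / 8.0062 = 154.8611 keV

(Intermediate values are shown rounded; full precision is carried through to the final answer.)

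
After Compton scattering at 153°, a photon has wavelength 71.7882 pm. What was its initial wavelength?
67.2000 pm

From λ' = λ + Δλ, we have λ = λ' - Δλ

First calculate the Compton shift:
Δλ = λ_C(1 - cos θ)
Δλ = 2.4263 × (1 - cos(153°))
Δλ = 2.4263 × 1.8910
Δλ = 4.5882 pm

Initial wavelength:
λ = λ' - Δλ
λ = 71.7882 - 4.5882
λ = 67.2000 pm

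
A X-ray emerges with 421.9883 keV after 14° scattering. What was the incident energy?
432.6000 keV

Convert final energy to wavelength (hc ≈ 1239.842 keV·pm):
λ' = hc/E' = 1239.842 / 421.9883 = 2.9381 pm

Calculate the Compton shift:
Δλ = λ_C(1 - cos(14°))
Δλ = 2.4263 × (1 - cos(14°))
Δλ = 0.0721 pm

Initial wavelength:
λ = λ' - Δλ = 2.9381 - 0.0721 = 2.8660 pm

Initial energy:
E = hc/λ = 1239.842 / 2.8660 = 432.6000 keV

(Intermediate values are shown rounded; full precision is carried through to the final answer.)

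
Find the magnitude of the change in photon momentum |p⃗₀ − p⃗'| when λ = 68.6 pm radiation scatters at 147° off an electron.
1.7958e-23 kg·m/s

Photon momentum magnitude is p = h/λ.

Initial momentum:
p₀ = h/λ = 6.6261e-34/6.8600e-11 = 9.6590e-24 kg·m/s

After scattering:
λ' = λ + Δλ = 68.6 + 4.4612 = 73.0612 pm
p' = h/λ' = 6.6261e-34/7.3061e-11 = 9.0692e-24 kg·m/s

Momentum is a vector; the scattered photon's direction makes angle θ = 147° with the incident direction. The magnitude of the vector change Δp⃗ = p⃗₀ − p⃗' is found from the law of cosines:
|Δp⃗|² = p₀² + p'² − 2p₀p'cos θ
|Δp⃗|² = (9.6590e-24)² + (9.0692e-24)² − 2·9.6590e-24·9.0692e-24·cos(147°)
|Δp⃗| = 1.7958e-23 kg·m/s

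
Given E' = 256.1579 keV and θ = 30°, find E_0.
274.6000 keV

Convert final energy to wavelength (hc ≈ 1239.842 keV·pm):
λ' = hc/E' = 1239.842 / 256.1579 = 4.8401 pm

Calculate the Compton shift:
Δλ = λ_C(1 - cos(30°))
Δλ = 2.4263 × (1 - cos(30°))
Δλ = 0.3251 pm

Initial wavelength:
λ = λ' - Δλ = 4.8401 - 0.3251 = 4.5151 pm

Initial energy:
E = hc/λ = 1239.842 / 4.5151 = 274.6000 keV

(Intermediate values are shown rounded; full precision is carried through to the final answer.)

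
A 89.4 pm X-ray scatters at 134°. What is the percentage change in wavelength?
4.5993%

Calculate the Compton shift:
Δλ = λ_C(1 - cos(134°))
Δλ = 2.4263 × (1 - cos(134°))
Δλ = 2.4263 × 1.6947
Δλ = 4.1118 pm

Percentage change:
(Δλ/λ₀) × 100 = (4.1118/89.4) × 100
= 4.5993%

(Intermediate values are shown rounded; full precision is carried through to the final answer.)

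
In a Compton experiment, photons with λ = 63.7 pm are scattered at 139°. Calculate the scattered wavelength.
67.9575 pm

Using the Compton scattering formula:
λ' = λ + Δλ = λ + λ_C(1 - cos θ)

Given:
- Initial wavelength λ = 63.7 pm
- Scattering angle θ = 139°
- Compton wavelength λ_C ≈ 2.4263 pm

Calculate the shift:
Δλ = 2.4263 × (1 - cos(139°))
Δλ = 2.4263 × 1.7547
Δλ = 4.2575 pm

Final wavelength:
λ' = 63.7 + 4.2575 = 67.9575 pm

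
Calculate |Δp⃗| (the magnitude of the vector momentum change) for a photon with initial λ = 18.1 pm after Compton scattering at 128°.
6.0017e-23 kg·m/s

Photon momentum magnitude is p = h/λ.

Initial momentum:
p₀ = h/λ = 6.6261e-34/1.8100e-11 = 3.6608e-23 kg·m/s

After scattering:
λ' = λ + Δλ = 18.1 + 3.9201 = 22.0201 pm
p' = h/λ' = 6.6261e-34/2.2020e-11 = 3.0091e-23 kg·m/s

Momentum is a vector; the scattered photon's direction makes angle θ = 128° with the incident direction. The magnitude of the vector change Δp⃗ = p⃗₀ − p⃗' is found from the law of cosines:
|Δp⃗|² = p₀² + p'² − 2p₀p'cos θ
|Δp⃗|² = (3.6608e-23)² + (3.0091e-23)² − 2·3.6608e-23·3.0091e-23·cos(128°)
|Δp⃗| = 6.0017e-23 kg·m/s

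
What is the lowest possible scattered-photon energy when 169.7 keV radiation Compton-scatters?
101.9716 keV (at θ = 180°)

The scattered photon has minimum energy when its wavelength is maximum, i.e., when the Compton shift Δλ = λ_C(1 − cos θ) is maximum. This occurs at θ = 180° (backscattering), giving Δλ_max = 2λ_C = 4.8526 pm.

Initial wavelength: λ₀ = hc/E₀ = 7.3061 pm
Maximum final wavelength: λ'_max = λ₀ + 2λ_C = 7.3061 + 4.8526 = 12.1587 pm
Minimum final energy: E'_min = hc/λ'_max = 101.9716 keV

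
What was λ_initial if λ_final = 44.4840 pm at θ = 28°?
44.2000 pm

From λ' = λ + Δλ, we have λ = λ' - Δλ

First calculate the Compton shift:
Δλ = λ_C(1 - cos θ)
Δλ = 2.4263 × (1 - cos(28°))
Δλ = 2.4263 × 0.1171
Δλ = 0.2840 pm

Initial wavelength:
λ = λ' - Δλ
λ = 44.4840 - 0.2840
λ = 44.2000 pm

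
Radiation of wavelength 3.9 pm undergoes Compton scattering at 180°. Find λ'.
8.7526 pm

Using the Compton formula: λ' = λ + λ_C(1 − cos θ)

For θ = 180°, cos θ = -1 (exact) = -1.0000, so:
1 − cos 180° = 1 − (-1) = 2.0000

Δλ = λ_C × 2.0000 = 2.4263 × 2.0000 = 4.8526 pm

λ' = 3.9 + 4.8526 = 8.7526 pm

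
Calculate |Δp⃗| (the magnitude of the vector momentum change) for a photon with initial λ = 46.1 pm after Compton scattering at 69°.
1.6021e-23 kg·m/s

Photon momentum magnitude is p = h/λ.

Initial momentum:
p₀ = h/λ = 6.6261e-34/4.6100e-11 = 1.4373e-23 kg·m/s

After scattering:
λ' = λ + Δλ = 46.1 + 1.5568 = 47.6568 pm
p' = h/λ' = 6.6261e-34/4.7657e-11 = 1.3904e-23 kg·m/s

Momentum is a vector; the scattered photon's direction makes angle θ = 69° with the incident direction. The magnitude of the vector change Δp⃗ = p⃗₀ − p⃗' is found from the law of cosines:
|Δp⃗|² = p₀² + p'² − 2p₀p'cos θ
|Δp⃗|² = (1.4373e-23)² + (1.3904e-23)² − 2·1.4373e-23·1.3904e-23·cos(69°)
|Δp⃗| = 1.6021e-23 kg·m/s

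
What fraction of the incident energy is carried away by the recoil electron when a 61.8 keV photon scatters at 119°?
0.1522 (or 15.22%)

Calculate initial and final photon energies:

Initial: E₀ = 61.8 keV → λ₀ = 20.0622 pm
Compton shift: Δλ = 3.6026 pm
Final wavelength: λ' = 23.6648 pm
Final energy: E' = 52.3919 keV

Fractional energy loss:
(E₀ - E')/E₀ = (61.8000 - 52.3919)/61.8000
= 9.4081/61.8000
= 0.1522
= 15.22%

(Intermediate values are shown rounded; full precision is carried through to the final answer.)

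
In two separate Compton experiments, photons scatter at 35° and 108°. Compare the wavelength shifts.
108° produces the larger shift by a factor of 7.238

Calculate both shifts using Δλ = λ_C(1 - cos θ):

For θ₁ = 35°:
Δλ₁ = 2.4263 × (1 - cos(35°))
Δλ₁ = 2.4263 × 0.1808
Δλ₁ = 0.4388 pm

For θ₂ = 108°:
Δλ₂ = 2.4263 × (1 - cos(108°))
Δλ₂ = 2.4263 × 1.3090
Δλ₂ = 3.1761 pm

The 108° angle produces the larger shift.
Ratio: 3.1761/0.4388 = 7.238

(Intermediate values are shown rounded; full precision is carried through to the final answer.)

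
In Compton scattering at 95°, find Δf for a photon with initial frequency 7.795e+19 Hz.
3.171e+19 Hz (decrease)

Convert frequency to wavelength (c = 299792458 m/s):
λ₀ = c/f₀ = 299792458/7.795e+19 = 3.8459584e-12 m = 3.8460 pm

Calculate Compton shift:
Δλ = λ_C(1 - cos(95°)) = 2.6378 pm

Final wavelength:
λ' = λ₀ + Δλ = 3.8460 + 2.6378 = 6.4837 pm

Final frequency:
f' = c/λ' = 299792458/6.4837355e-12 = 4.6237614e+19 Hz

Frequency shift (decrease):
Δf = f₀ - f' = 7.795e+19 - 4.6237614e+19 = 3.171e+19 Hz

(Intermediate values are shown rounded; full precision is carried through to the final answer.)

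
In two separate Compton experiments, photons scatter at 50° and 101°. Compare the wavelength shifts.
101° produces the larger shift by a factor of 3.334

Calculate both shifts using Δλ = λ_C(1 - cos θ):

For θ₁ = 50°:
Δλ₁ = 2.4263 × (1 - cos(50°))
Δλ₁ = 2.4263 × 0.3572
Δλ₁ = 0.8667 pm

For θ₂ = 101°:
Δλ₂ = 2.4263 × (1 - cos(101°))
Δλ₂ = 2.4263 × 1.1908
Δλ₂ = 2.8893 pm

The 101° angle produces the larger shift.
Ratio: 2.8893/0.8667 = 3.334

(Intermediate values are shown rounded; full precision is carried through to the final answer.)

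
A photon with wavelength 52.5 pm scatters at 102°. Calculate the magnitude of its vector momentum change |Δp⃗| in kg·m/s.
1.9103e-23 kg·m/s

Photon momentum magnitude is p = h/λ.

Initial momentum:
p₀ = h/λ = 6.6261e-34/5.2500e-11 = 1.2621e-23 kg·m/s

After scattering:
λ' = λ + Δλ = 52.5 + 2.9308 = 55.4308 pm
p' = h/λ' = 6.6261e-34/5.5431e-11 = 1.1954e-23 kg·m/s

Momentum is a vector; the scattered photon's direction makes angle θ = 102° with the incident direction. The magnitude of the vector change Δp⃗ = p⃗₀ − p⃗' is found from the law of cosines:
|Δp⃗|² = p₀² + p'² − 2p₀p'cos θ
|Δp⃗|² = (1.2621e-23)² + (1.1954e-23)² − 2·1.2621e-23·1.1954e-23·cos(102°)
|Δp⃗| = 1.9103e-23 kg·m/s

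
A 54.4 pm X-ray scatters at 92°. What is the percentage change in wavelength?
4.6158%

Calculate the Compton shift:
Δλ = λ_C(1 - cos(92°))
Δλ = 2.4263 × (1 - cos(92°))
Δλ = 2.4263 × 1.0349
Δλ = 2.5110 pm

Percentage change:
(Δλ/λ₀) × 100 = (2.5110/54.4) × 100
= 4.6158%

(Intermediate values are shown rounded; full precision is carried through to the final answer.)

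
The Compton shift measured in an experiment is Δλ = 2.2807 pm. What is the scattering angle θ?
86.56°

From the Compton formula Δλ = λ_C(1 - cos θ), we can solve for θ:

cos θ = 1 - Δλ/λ_C

Given:
- Δλ = 2.2807 pm
- λ_C = h/(m_e·c) ≈ 2.42631024 pm

cos θ = 1 - 2.2807/2.42631024
cos θ = 1 - 0.939987
cos θ = 0.060013

θ = arccos(0.060013)
θ = 86.56°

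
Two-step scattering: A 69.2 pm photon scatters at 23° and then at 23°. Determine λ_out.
69.5858 pm

Apply Compton shift twice:

First scattering at θ₁ = 23°:
Δλ₁ = λ_C(1 - cos(23°))
Δλ₁ = 2.4263 × 0.0795
Δλ₁ = 0.1929 pm

After first scattering:
λ₁ = 69.2 + 0.1929 = 69.3929 pm

Second scattering at θ₂ = 23°:
Δλ₂ = λ_C(1 - cos(23°))
Δλ₂ = 2.4263 × 0.0795
Δλ₂ = 0.1929 pm

Final wavelength:
λ₂ = 69.3929 + 0.1929 = 69.5858 pm

Total shift: Δλ_total = 0.1929 + 0.1929 = 0.3858 pm

(Intermediate values are shown rounded; full precision is carried through to the final answer.)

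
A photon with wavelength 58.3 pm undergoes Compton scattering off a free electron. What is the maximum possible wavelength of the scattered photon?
63.1526 pm (at θ = 180°)

The Compton shift is Δλ = λ_C(1 − cos θ).

Since cos θ ranges from −1 to 1, the factor (1 − cos θ) ranges from 0 to 2; the maximum shift occurs at θ = 180° (backscattering):
Δλ_max = 2λ_C = 2 × 2.4263 pm = 4.8526 pm

Maximum scattered wavelength:
λ'_max = λ₀ + Δλ_max = 58.3 + 4.8526 = 63.1526 pm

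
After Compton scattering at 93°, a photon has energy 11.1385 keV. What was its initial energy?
11.4000 keV

Convert final energy to wavelength (hc ≈ 1239.842 keV·pm):
λ' = hc/E' = 1239.842 / 11.1385 = 111.3114 pm

Calculate the Compton shift:
Δλ = λ_C(1 - cos(93°))
Δλ = 2.4263 × (1 - cos(93°))
Δλ = 2.5533 pm

Initial wavelength:
λ = λ' - Δλ = 111.3114 - 2.5533 = 108.7581 pm

Initial energy:
E = hc/λ = 1239.842 / 108.7581 = 11.4000 keV

(Intermediate values are shown rounded; full precision is carried through to the final answer.)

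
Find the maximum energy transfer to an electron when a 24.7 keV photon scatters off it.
2.1773 keV

Maximum energy transfer occurs at θ = 180° (backscattering).

Initial photon: E₀ = 24.7 keV → λ₀ = 50.1960 pm

Maximum Compton shift (at 180°):
Δλ_max = 2λ_C = 2 × 2.4263 = 4.8526 pm

Final wavelength:
λ' = 50.1960 + 4.8526 = 55.0487 pm

Minimum photon energy (maximum energy to electron):
E'_min = hc/λ' = 22.5227 keV

Maximum electron kinetic energy:
K_max = E₀ - E'_min = 24.7000 - 22.5227 = 2.1773 keV

(Intermediate values are shown rounded; full precision is carried through to the final answer.)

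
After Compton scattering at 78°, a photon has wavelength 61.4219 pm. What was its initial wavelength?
59.5000 pm

From λ' = λ + Δλ, we have λ = λ' - Δλ

First calculate the Compton shift:
Δλ = λ_C(1 - cos θ)
Δλ = 2.4263 × (1 - cos(78°))
Δλ = 2.4263 × 0.7921
Δλ = 1.9219 pm

Initial wavelength:
λ = λ' - Δλ
λ = 61.4219 - 1.9219
λ = 59.5000 pm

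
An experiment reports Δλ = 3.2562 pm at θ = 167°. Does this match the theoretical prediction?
No, inconsistent

Calculate the expected shift for θ = 167°:

Δλ_expected = λ_C(1 - cos(167°))
Δλ_expected = 2.4263 × (1 - cos(167°))
Δλ_expected = 2.4263 × 1.9744
Δλ_expected = 4.7904 pm

Given shift: 3.2562 pm
Expected shift: 4.7904 pm
Difference: 1.5343 pm

The values do not match. The given shift corresponds to θ ≈ 110.0°, not 167°.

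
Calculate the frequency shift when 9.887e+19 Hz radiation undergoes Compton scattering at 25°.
6.895e+18 Hz (decrease)

Convert frequency to wavelength (c = 299792458 m/s):
λ₀ = c/f₀ = 299792458/9.887e+19 = 3.0321883e-12 m = 3.0322 pm

Calculate Compton shift:
Δλ = λ_C(1 - cos(25°)) = 0.2273 pm

Final wavelength:
λ' = λ₀ + Δλ = 3.0322 + 0.2273 = 3.2595 pm

Final frequency:
f' = c/λ' = 299792458/3.2595147e-12 = 9.1974569e+19 Hz

Frequency shift (decrease):
Δf = f₀ - f' = 9.887e+19 - 9.1974569e+19 = 6.895e+18 Hz

(Intermediate values are shown rounded; full precision is carried through to the final answer.)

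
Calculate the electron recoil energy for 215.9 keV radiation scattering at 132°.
89.2886 keV

By energy conservation: K_e = E_initial - E_final

First find the scattered photon energy:
Initial wavelength: λ = hc/E = 5.7427 pm
Compton shift: Δλ = λ_C(1 - cos(132°)) = 4.0498 pm
Final wavelength: λ' = 5.7427 + 4.0498 = 9.7925 pm
Final photon energy: E' = hc/λ' = 126.6114 keV

Electron kinetic energy:
K_e = E - E' = 215.9000 - 126.6114 = 89.2886 keV

(Intermediate values are shown rounded; full precision is carried through to the final answer.)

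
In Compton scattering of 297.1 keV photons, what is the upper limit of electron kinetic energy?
159.7331 keV

Maximum energy transfer occurs at θ = 180° (backscattering).

Initial photon: E₀ = 297.1 keV → λ₀ = 4.1731 pm

Maximum Compton shift (at 180°):
Δλ_max = 2λ_C = 2 × 2.4263 = 4.8526 pm

Final wavelength:
λ' = 4.1731 + 4.8526 = 9.0258 pm

Minimum photon energy (maximum energy to electron):
E'_min = hc/λ' = 137.3669 keV

Maximum electron kinetic energy:
K_max = E₀ - E'_min = 297.1000 - 137.3669 = 159.7331 keV

(Intermediate values are shown rounded; full precision is carried through to the final answer.)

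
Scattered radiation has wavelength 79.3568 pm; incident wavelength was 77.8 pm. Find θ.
69.00°

First find the wavelength shift:
Δλ = λ' - λ = 79.3568 - 77.8 = 1.5568 pm

Using Δλ = λ_C(1 - cos θ), with λ_C = h/(m_e·c) ≈ 2.42631024 pm:
cos θ = 1 - Δλ/λ_C
cos θ = 1 - 1.5568/2.42631024
cos θ = 0.358367

θ = arccos(0.358367)
θ = 69.00°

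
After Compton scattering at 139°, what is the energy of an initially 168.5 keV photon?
106.7395 keV

First convert energy to wavelength:
λ = hc/E, with hc ≈ 1239.842 keV·pm (i.e. 1239.842 eV·nm)

For E = 168.5 keV = 168500 eV:
λ = 1239.842 keV·pm / 168.5 keV
λ = 7.3581 pm

Calculate the Compton shift:
Δλ = λ_C(1 - cos(139°)) = 2.4263 × 1.7547
Δλ = 4.2575 pm

Final wavelength:
λ' = 7.3581 + 4.2575 = 11.6156 pm

Final energy:
E' = hc/λ' = 1239.842 / 11.6156 = 106.7395 keV

(Intermediate values are shown rounded; full precision is carried through to the final answer.)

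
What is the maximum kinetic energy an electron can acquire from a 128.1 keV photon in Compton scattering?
42.7780 keV

Maximum energy transfer occurs at θ = 180° (backscattering).

Initial photon: E₀ = 128.1 keV → λ₀ = 9.6787 pm

Maximum Compton shift (at 180°):
Δλ_max = 2λ_C = 2 × 2.4263 = 4.8526 pm

Final wavelength:
λ' = 9.6787 + 4.8526 = 14.5313 pm

Minimum photon energy (maximum energy to electron):
E'_min = hc/λ' = 85.3220 keV

Maximum electron kinetic energy:
K_max = E₀ - E'_min = 128.1000 - 85.3220 = 42.7780 keV

(Intermediate values are shown rounded; full precision is carried through to the final answer.)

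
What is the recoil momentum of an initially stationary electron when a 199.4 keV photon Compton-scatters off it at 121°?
1.5229e-22 kg·m/s

The electron is initially at rest, so by conservation of momentum:
p⃗_e = p⃗₀ − p⃗'  (incident photon momentum minus scattered photon momentum)

Photon momentum magnitudes (p = h/λ = E/c):
λ₀ = hc/E₀ = 6.2179 pm → p₀ = h/λ₀ = 1.0657e-22 kg·m/s
Δλ = λ_C(1 − cos 121°) = 3.6760 pm
λ' = 9.8938 pm → p' = h/λ' = 6.6972e-23 kg·m/s

The scattered photon makes angle θ = 121° with the incident direction, so by the law of cosines:
|p⃗_e|² = p₀² + p'² − 2p₀p'cos θ
|p⃗_e|² = (1.0657e-22)² + (6.6972e-23)² − 2·1.0657e-22·6.6972e-23·cos(121°)
|p⃗_e| = 1.5229e-22 kg·m/s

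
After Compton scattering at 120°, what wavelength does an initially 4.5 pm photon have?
8.1395 pm

Using the Compton formula: λ' = λ + λ_C(1 − cos θ)

For θ = 120°, cos θ = -1/2 (exact) = -0.5000, so:
1 − cos 120° = 1 − (-1/2) = 1.5000

Δλ = λ_C × 1.5000 = 2.4263 × 1.5000 = 3.6395 pm

λ' = 4.5 + 3.6395 = 8.1395 pm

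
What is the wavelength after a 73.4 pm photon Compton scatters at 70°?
74.9965 pm

Using the Compton scattering formula:
λ' = λ + Δλ = λ + λ_C(1 - cos θ)

Given:
- Initial wavelength λ = 73.4 pm
- Scattering angle θ = 70°
- Compton wavelength λ_C ≈ 2.4263 pm

Calculate the shift:
Δλ = 2.4263 × (1 - cos(70°))
Δλ = 2.4263 × 0.6580
Δλ = 1.5965 pm

Final wavelength:
λ' = 73.4 + 1.5965 = 74.9965 pm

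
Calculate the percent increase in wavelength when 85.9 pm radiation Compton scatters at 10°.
0.0429%

Calculate the Compton shift:
Δλ = λ_C(1 - cos(10°))
Δλ = 2.4263 × (1 - cos(10°))
Δλ = 2.4263 × 0.0152
Δλ = 0.0369 pm

Percentage change:
(Δλ/λ₀) × 100 = (0.0369/85.9) × 100
= 0.0429%

(Intermediate values are shown rounded; full precision is carried through to the final answer.)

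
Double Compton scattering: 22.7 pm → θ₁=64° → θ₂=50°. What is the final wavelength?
24.9294 pm

Apply Compton shift twice:

First scattering at θ₁ = 64°:
Δλ₁ = λ_C(1 - cos(64°))
Δλ₁ = 2.4263 × 0.5616
Δλ₁ = 1.3627 pm

After first scattering:
λ₁ = 22.7 + 1.3627 = 24.0627 pm

Second scattering at θ₂ = 50°:
Δλ₂ = λ_C(1 - cos(50°))
Δλ₂ = 2.4263 × 0.3572
Δλ₂ = 0.8667 pm

Final wavelength:
λ₂ = 24.0627 + 0.8667 = 24.9294 pm

Total shift: Δλ_total = 1.3627 + 0.8667 = 2.2294 pm

(Intermediate values are shown rounded; full precision is carried through to the final answer.)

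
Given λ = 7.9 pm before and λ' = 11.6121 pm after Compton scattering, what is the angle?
122.00°

First find the wavelength shift:
Δλ = λ' - λ = 11.6121 - 7.9 = 3.7121 pm

Using Δλ = λ_C(1 - cos θ), with λ_C = h/(m_e·c) ≈ 2.42631024 pm:
cos θ = 1 - Δλ/λ_C
cos θ = 1 - 3.7121/2.42631024
cos θ = -0.529936

θ = arccos(-0.529936)
θ = 122.00°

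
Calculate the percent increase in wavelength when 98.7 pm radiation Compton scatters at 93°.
2.5869%

Calculate the Compton shift:
Δλ = λ_C(1 - cos(93°))
Δλ = 2.4263 × (1 - cos(93°))
Δλ = 2.4263 × 1.0523
Δλ = 2.5533 pm

Percentage change:
(Δλ/λ₀) × 100 = (2.5533/98.7) × 100
= 2.5869%

(Intermediate values are shown rounded; full precision is carried through to the final answer.)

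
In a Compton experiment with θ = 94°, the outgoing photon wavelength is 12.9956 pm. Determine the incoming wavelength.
10.4000 pm

From λ' = λ + Δλ, we have λ = λ' - Δλ

First calculate the Compton shift:
Δλ = λ_C(1 - cos θ)
Δλ = 2.4263 × (1 - cos(94°))
Δλ = 2.4263 × 1.0698
Δλ = 2.5956 pm

Initial wavelength:
λ = λ' - Δλ
λ = 12.9956 - 2.5956
λ = 10.4000 pm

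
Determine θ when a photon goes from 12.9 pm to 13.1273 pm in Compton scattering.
25.00°

First find the wavelength shift:
Δλ = λ' - λ = 13.1273 - 12.9 = 0.2273 pm

Using Δλ = λ_C(1 - cos θ), with λ_C = h/(m_e·c) ≈ 2.42631024 pm:
cos θ = 1 - Δλ/λ_C
cos θ = 1 - 0.2273/2.42631024
cos θ = 0.906319

θ = arccos(0.906319)
θ = 25.00°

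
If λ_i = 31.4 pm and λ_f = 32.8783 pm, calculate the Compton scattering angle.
67.00°

First find the wavelength shift:
Δλ = λ' - λ = 32.8783 - 31.4 = 1.4783 pm

Using Δλ = λ_C(1 - cos θ), with λ_C = h/(m_e·c) ≈ 2.42631024 pm:
cos θ = 1 - Δλ/λ_C
cos θ = 1 - 1.4783/2.42631024
cos θ = 0.390721

θ = arccos(0.390721)
θ = 67.00°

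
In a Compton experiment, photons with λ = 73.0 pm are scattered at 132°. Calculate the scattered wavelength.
77.0498 pm

Using the Compton scattering formula:
λ' = λ + Δλ = λ + λ_C(1 - cos θ)

Given:
- Initial wavelength λ = 73.0 pm
- Scattering angle θ = 132°
- Compton wavelength λ_C ≈ 2.4263 pm

Calculate the shift:
Δλ = 2.4263 × (1 - cos(132°))
Δλ = 2.4263 × 1.6691
Δλ = 4.0498 pm

Final wavelength:
λ' = 73.0 + 4.0498 = 77.0498 pm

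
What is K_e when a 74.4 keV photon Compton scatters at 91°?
9.5994 keV

By energy conservation: K_e = E_initial - E_final

First find the scattered photon energy:
Initial wavelength: λ = hc/E = 16.6645 pm
Compton shift: Δλ = λ_C(1 - cos(91°)) = 2.4687 pm
Final wavelength: λ' = 16.6645 + 2.4687 = 19.1332 pm
Final photon energy: E' = hc/λ' = 64.8006 keV

Electron kinetic energy:
K_e = E - E' = 74.4000 - 64.8006 = 9.5994 keV

(Intermediate values are shown rounded; full precision is carried through to the final answer.)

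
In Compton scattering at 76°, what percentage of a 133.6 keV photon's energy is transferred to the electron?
0.1654 (or 16.54%)

Calculate initial and final photon energies:

Initial: E₀ = 133.6 keV → λ₀ = 9.2803 pm
Compton shift: Δλ = 1.8393 pm
Final wavelength: λ' = 11.1196 pm
Final energy: E' = 111.5007 keV

Fractional energy loss:
(E₀ - E')/E₀ = (133.6000 - 111.5007)/133.6000
= 22.0993/133.6000
= 0.1654
= 16.54%

(Intermediate values are shown rounded; full precision is carried through to the final answer.)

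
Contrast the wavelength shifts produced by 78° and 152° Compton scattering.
152° produces the larger shift by a factor of 2.377

Calculate both shifts using Δλ = λ_C(1 - cos θ):

For θ₁ = 78°:
Δλ₁ = 2.4263 × (1 - cos(78°))
Δλ₁ = 2.4263 × 0.7921
Δλ₁ = 1.9219 pm

For θ₂ = 152°:
Δλ₂ = 2.4263 × (1 - cos(152°))
Δλ₂ = 2.4263 × 1.8829
Δλ₂ = 4.5686 pm

The 152° angle produces the larger shift.
Ratio: 4.5686/1.9219 = 2.377

(Intermediate values are shown rounded; full precision is carried through to the final answer.)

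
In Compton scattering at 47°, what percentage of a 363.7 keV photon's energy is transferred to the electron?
0.1846 (or 18.46%)

Calculate initial and final photon energies:

Initial: E₀ = 363.7 keV → λ₀ = 3.4090 pm
Compton shift: Δλ = 0.7716 pm
Final wavelength: λ' = 4.1805 pm
Final energy: E' = 296.5746 keV

Fractional energy loss:
(E₀ - E')/E₀ = (363.7000 - 296.5746)/363.7000
= 67.1254/363.7000
= 0.1846
= 18.46%

(Intermediate values are shown rounded; full precision is carried through to the final answer.)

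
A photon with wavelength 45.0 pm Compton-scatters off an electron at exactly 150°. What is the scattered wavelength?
49.5276 pm

Using the Compton formula: λ' = λ + λ_C(1 − cos θ)

For θ = 150°, cos θ = -√3/2 (exact) ≈ -0.8660, so:
1 − cos 150° = 1 − (-√3/2) ≈ 1.8660

Δλ = λ_C × 1.8660 = 2.4263 × 1.8660 = 4.5276 pm

λ' = 45.0 + 4.5276 = 49.5276 pm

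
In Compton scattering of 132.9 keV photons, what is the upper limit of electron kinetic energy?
45.4749 keV

Maximum energy transfer occurs at θ = 180° (backscattering).

Initial photon: E₀ = 132.9 keV → λ₀ = 9.3291 pm

Maximum Compton shift (at 180°):
Δλ_max = 2λ_C = 2 × 2.4263 = 4.8526 pm

Final wavelength:
λ' = 9.3291 + 4.8526 = 14.1818 pm

Minimum photon energy (maximum energy to electron):
E'_min = hc/λ' = 87.4251 keV

Maximum electron kinetic energy:
K_max = E₀ - E'_min = 132.9000 - 87.4251 = 45.4749 keV

(Intermediate values are shown rounded; full precision is carried through to the final answer.)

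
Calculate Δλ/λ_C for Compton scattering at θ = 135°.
1.7071 λ_C

The Compton shift formula is:
Δλ = λ_C(1 - cos θ)

Dividing both sides by λ_C:
Δλ/λ_C = 1 - cos θ

For θ = 135°:
Δλ/λ_C = 1 - cos(135°)
Δλ/λ_C = 1 - -0.7071
Δλ/λ_C = 1.7071

This means the shift is 1.7071 × λ_C = 4.1420 pm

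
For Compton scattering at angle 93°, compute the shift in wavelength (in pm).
2.5533 pm

Using the Compton scattering formula:
Δλ = λ_C(1 - cos θ)

where λ_C = h/(m_e·c) ≈ 2.4263 pm is the Compton wavelength of an electron.

For θ = 93°:
cos(93°) = -0.0523
1 - cos(93°) = 1.0523

Δλ = 2.4263 × 1.0523
Δλ = 2.5533 pm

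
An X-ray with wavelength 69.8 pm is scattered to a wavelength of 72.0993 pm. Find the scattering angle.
87.00°

First find the wavelength shift:
Δλ = λ' - λ = 72.0993 - 69.8 = 2.2993 pm

Using Δλ = λ_C(1 - cos θ), with λ_C = h/(m_e·c) ≈ 2.42631024 pm:
cos θ = 1 - Δλ/λ_C
cos θ = 1 - 2.2993/2.42631024
cos θ = 0.052347

θ = arccos(0.052347)
θ = 87.00°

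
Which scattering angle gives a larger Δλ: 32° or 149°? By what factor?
149° produces the larger shift by a factor of 12.222

Calculate both shifts using Δλ = λ_C(1 - cos θ):

For θ₁ = 32°:
Δλ₁ = 2.4263 × (1 - cos(32°))
Δλ₁ = 2.4263 × 0.1520
Δλ₁ = 0.3687 pm

For θ₂ = 149°:
Δλ₂ = 2.4263 × (1 - cos(149°))
Δλ₂ = 2.4263 × 1.8572
Δλ₂ = 4.5061 pm

The 149° angle produces the larger shift.
Ratio: 4.5061/0.3687 = 12.222

(Intermediate values are shown rounded; full precision is carried through to the final answer.)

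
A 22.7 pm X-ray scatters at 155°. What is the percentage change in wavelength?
20.3757%

Calculate the Compton shift:
Δλ = λ_C(1 - cos(155°))
Δλ = 2.4263 × (1 - cos(155°))
Δλ = 2.4263 × 1.9063
Δλ = 4.6253 pm

Percentage change:
(Δλ/λ₀) × 100 = (4.6253/22.7) × 100
= 20.3757%

(Intermediate values are shown rounded; full precision is carried through to the final answer.)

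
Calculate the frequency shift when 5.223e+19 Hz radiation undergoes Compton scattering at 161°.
2.357e+19 Hz (decrease)

Convert frequency to wavelength (c = 299792458 m/s):
λ₀ = c/f₀ = 299792458/5.223e+19 = 5.7398518e-12 m = 5.7399 pm

Calculate Compton shift:
Δλ = λ_C(1 - cos(161°)) = 4.7204 pm

Final wavelength:
λ' = λ₀ + Δλ = 5.7399 + 4.7204 = 10.4603 pm

Final frequency:
f' = c/λ' = 299792458/1.0460283e-11 = 2.8660070e+19 Hz

Frequency shift (decrease):
Δf = f₀ - f' = 5.223e+19 - 2.8660070e+19 = 2.357e+19 Hz

(Intermediate values are shown rounded; full precision is carried through to the final answer.)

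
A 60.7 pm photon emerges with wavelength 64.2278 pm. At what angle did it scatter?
117.00°

First find the wavelength shift:
Δλ = λ' - λ = 64.2278 - 60.7 = 3.5278 pm

Using Δλ = λ_C(1 - cos θ), with λ_C = h/(m_e·c) ≈ 2.42631024 pm:
cos θ = 1 - Δλ/λ_C
cos θ = 1 - 3.5278/2.42631024
cos θ = -0.453977

θ = arccos(-0.453977)
θ = 117.00°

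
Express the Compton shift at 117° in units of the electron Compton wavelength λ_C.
1.4540 λ_C

The Compton shift formula is:
Δλ = λ_C(1 - cos θ)

Dividing both sides by λ_C:
Δλ/λ_C = 1 - cos θ

For θ = 117°:
Δλ/λ_C = 1 - cos(117°)
Δλ/λ_C = 1 - -0.4540
Δλ/λ_C = 1.4540

This means the shift is 1.4540 × λ_C = 3.5278 pm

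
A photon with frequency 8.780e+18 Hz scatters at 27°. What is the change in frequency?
6.748e+16 Hz (decrease)

Convert frequency to wavelength (c = 299792458 m/s):
λ₀ = c/f₀ = 299792458/8.780e+18 = 3.4144927e-11 m = 34.1449 pm

Calculate Compton shift:
Δλ = λ_C(1 - cos(27°)) = 0.2645 pm

Final wavelength:
λ' = λ₀ + Δλ = 34.1449 + 0.2645 = 34.4094 pm

Final frequency:
f' = c/λ' = 299792458/3.4409379e-11 = 8.7125216e+18 Hz

Frequency shift (decrease):
Δf = f₀ - f' = 8.780e+18 - 8.7125216e+18 = 6.748e+16 Hz

(Intermediate values are shown rounded; full precision is carried through to the final answer.)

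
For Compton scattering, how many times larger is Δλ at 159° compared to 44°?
159° produces the larger shift by a factor of 6.889

Calculate both shifts using Δλ = λ_C(1 - cos θ):

For θ₁ = 44°:
Δλ₁ = 2.4263 × (1 - cos(44°))
Δλ₁ = 2.4263 × 0.2807
Δλ₁ = 0.6810 pm

For θ₂ = 159°:
Δλ₂ = 2.4263 × (1 - cos(159°))
Δλ₂ = 2.4263 × 1.9336
Δλ₂ = 4.6915 pm

The 159° angle produces the larger shift.
Ratio: 4.6915/0.6810 = 6.889

(Intermediate values are shown rounded; full precision is carried through to the final answer.)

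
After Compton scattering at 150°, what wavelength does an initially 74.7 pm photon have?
79.2276 pm

Using the Compton formula: λ' = λ + λ_C(1 − cos θ)

For θ = 150°, cos θ = -√3/2 (exact) ≈ -0.8660, so:
1 − cos 150° = 1 − (-√3/2) ≈ 1.8660

Δλ = λ_C × 1.8660 = 2.4263 × 1.8660 = 4.5276 pm

λ' = 74.7 + 4.5276 = 79.2276 pm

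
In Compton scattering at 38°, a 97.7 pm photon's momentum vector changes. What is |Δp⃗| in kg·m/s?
4.4046e-24 kg·m/s

Photon momentum magnitude is p = h/λ.

Initial momentum:
p₀ = h/λ = 6.6261e-34/9.7700e-11 = 6.7821e-24 kg·m/s

After scattering:
λ' = λ + Δλ = 97.7 + 0.5144 = 98.2144 pm
p' = h/λ' = 6.6261e-34/9.8214e-11 = 6.7465e-24 kg·m/s

Momentum is a vector; the scattered photon's direction makes angle θ = 38° with the incident direction. The magnitude of the vector change Δp⃗ = p⃗₀ − p⃗' is found from the law of cosines:
|Δp⃗|² = p₀² + p'² − 2p₀p'cos θ
|Δp⃗|² = (6.7821e-24)² + (6.7465e-24)² − 2·6.7821e-24·6.7465e-24·cos(38°)
|Δp⃗| = 4.4046e-24 kg·m/s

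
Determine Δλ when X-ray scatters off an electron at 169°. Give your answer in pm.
4.8080 pm

Using the Compton scattering formula:
Δλ = λ_C(1 - cos θ)

where λ_C = h/(m_e·c) ≈ 2.4263 pm is the Compton wavelength of an electron.

For θ = 169°:
cos(169°) = -0.9816
1 - cos(169°) = 1.9816

Δλ = 2.4263 × 1.9816
Δλ = 4.8080 pm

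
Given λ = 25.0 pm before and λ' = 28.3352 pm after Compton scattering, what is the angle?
112.00°

First find the wavelength shift:
Δλ = λ' - λ = 28.3352 - 25.0 = 3.3352 pm

Using Δλ = λ_C(1 - cos θ), with λ_C = h/(m_e·c) ≈ 2.42631024 pm:
cos θ = 1 - Δλ/λ_C
cos θ = 1 - 3.3352/2.42631024
cos θ = -0.374598

θ = arccos(-0.374598)
θ = 112.00°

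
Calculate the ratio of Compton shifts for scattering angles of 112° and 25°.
112° produces the larger shift by a factor of 14.672

Calculate both shifts using Δλ = λ_C(1 - cos θ):

For θ₁ = 25°:
Δλ₁ = 2.4263 × (1 - cos(25°))
Δλ₁ = 2.4263 × 0.0937
Δλ₁ = 0.2273 pm

For θ₂ = 112°:
Δλ₂ = 2.4263 × (1 - cos(112°))
Δλ₂ = 2.4263 × 1.3746
Δλ₂ = 3.3352 pm

The 112° angle produces the larger shift.
Ratio: 3.3352/0.2273 = 14.672

(Intermediate values are shown rounded; full precision is carried through to the final answer.)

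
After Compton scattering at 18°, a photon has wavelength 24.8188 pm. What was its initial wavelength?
24.7000 pm

From λ' = λ + Δλ, we have λ = λ' - Δλ

First calculate the Compton shift:
Δλ = λ_C(1 - cos θ)
Δλ = 2.4263 × (1 - cos(18°))
Δλ = 2.4263 × 0.0489
Δλ = 0.1188 pm

Initial wavelength:
λ = λ' - Δλ
λ = 24.8188 - 0.1188
λ = 24.7000 pm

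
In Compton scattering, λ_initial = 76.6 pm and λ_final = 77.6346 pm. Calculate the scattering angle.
55.00°

First find the wavelength shift:
Δλ = λ' - λ = 77.6346 - 76.6 = 1.0346 pm

Using Δλ = λ_C(1 - cos θ), with λ_C = h/(m_e·c) ≈ 2.42631024 pm:
cos θ = 1 - Δλ/λ_C
cos θ = 1 - 1.0346/2.42631024
cos θ = 0.573591

θ = arccos(0.573591)
θ = 55.00°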